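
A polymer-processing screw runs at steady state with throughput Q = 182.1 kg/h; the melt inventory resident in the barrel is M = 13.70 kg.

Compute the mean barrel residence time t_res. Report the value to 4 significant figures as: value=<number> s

Throughput in SI: Q_s = 182.1 kg/h ÷ 3600 s/h = 0.0505833 kg/s
t_res = M / Q_s = 13.70 ÷ 0.0505833 = 270.84 s

value=270.8 s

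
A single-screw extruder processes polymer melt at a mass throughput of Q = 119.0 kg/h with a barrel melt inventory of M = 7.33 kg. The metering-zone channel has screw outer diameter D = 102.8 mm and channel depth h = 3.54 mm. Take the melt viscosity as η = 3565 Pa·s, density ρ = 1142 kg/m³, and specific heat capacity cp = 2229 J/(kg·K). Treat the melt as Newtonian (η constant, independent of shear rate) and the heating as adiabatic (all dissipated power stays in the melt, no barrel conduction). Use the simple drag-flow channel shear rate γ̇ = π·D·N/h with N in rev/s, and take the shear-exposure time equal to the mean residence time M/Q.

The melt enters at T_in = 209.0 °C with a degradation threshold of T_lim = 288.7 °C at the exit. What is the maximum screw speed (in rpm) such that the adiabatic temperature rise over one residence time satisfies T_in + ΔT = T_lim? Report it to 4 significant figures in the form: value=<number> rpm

value=10.54 rpm

Convert throughput: Q = 119.0 kg/h = 119.0/3600 = 0.0330556 kg/s
Mean residence time: t_res = M/Q_s = 7.33 kg / 0.0330556 kg/s = 221.748 s
D = 102.8 mm = 0.1028 m;  h = 3.54 mm = 0.00354 m
ΔT_a = T_lim − T_in = 288.7 °C − 209.0 °C = 79.7 K
γ̇_max² = ΔT_a·ρ·cp/(η·t_res) = 79.7·1142·2229/(3565·221.748) = 256.635 s⁻²
γ̇_max = √256.635 = 16.0198 s⁻¹
N_max = γ̇_max h / (πD) = 16.0198·0.00354/(π·0.1028) = 0.175597 rev/s → ×60 = 10.5358 rpm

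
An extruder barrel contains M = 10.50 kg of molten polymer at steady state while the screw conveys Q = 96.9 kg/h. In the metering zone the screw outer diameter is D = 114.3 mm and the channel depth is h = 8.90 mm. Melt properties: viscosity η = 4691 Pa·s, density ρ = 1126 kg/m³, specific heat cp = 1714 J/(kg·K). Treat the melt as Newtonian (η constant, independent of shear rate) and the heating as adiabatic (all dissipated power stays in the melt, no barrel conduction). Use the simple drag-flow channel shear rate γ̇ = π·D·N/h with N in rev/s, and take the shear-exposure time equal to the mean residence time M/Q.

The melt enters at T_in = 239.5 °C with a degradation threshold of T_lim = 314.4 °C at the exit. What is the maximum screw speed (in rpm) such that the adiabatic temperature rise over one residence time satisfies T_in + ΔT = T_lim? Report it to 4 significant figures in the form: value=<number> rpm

value=13.22 rpm

Convert throughput: Q = 96.9 kg/h = 96.9/3600 = 0.0269167 kg/s
t_res = M / Q_s = 10.50 / 0.0269167 = 390.093 s
Geometry in SI: D = 114.3 mm → 0.1143 m, h = 8.90 mm → 0.0089 m
ΔT_a = T_lim − T_in = 314.4 − 239.5 = 74.9 K
Invert ΔT = ηγ̇²t_res/(ρcp) for γ̇: γ̇_max² = ΔT_a ρ cp / (η t_res) = 74.9·1126·1714 / (4691·390.093) = 78.9946 s⁻²
Take the square root: γ̇_max = √(78.9946) = 8.88789 s⁻¹
Solve γ̇ = πDN/h for N: N_max = γ̇_max·h/(π·D) = 8.88789 × 0.0089 / (π × 0.1143) = 0.220289 rev/s = 13.2173 rpm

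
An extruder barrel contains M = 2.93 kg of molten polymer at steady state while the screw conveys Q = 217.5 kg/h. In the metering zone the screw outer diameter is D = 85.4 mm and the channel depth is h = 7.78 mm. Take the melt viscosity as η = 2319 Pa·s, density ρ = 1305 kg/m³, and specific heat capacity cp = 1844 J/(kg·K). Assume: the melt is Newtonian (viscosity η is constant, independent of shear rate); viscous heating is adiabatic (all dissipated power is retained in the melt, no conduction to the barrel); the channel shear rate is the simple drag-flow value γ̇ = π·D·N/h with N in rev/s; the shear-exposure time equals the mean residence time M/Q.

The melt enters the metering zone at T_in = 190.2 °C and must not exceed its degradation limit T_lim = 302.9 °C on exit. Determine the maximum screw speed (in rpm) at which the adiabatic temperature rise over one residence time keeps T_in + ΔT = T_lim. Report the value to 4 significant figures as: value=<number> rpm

value=85.44 rpm

Convert throughput: Q = 217.5 kg/h = 217.5/3600 = 0.0604167 kg/s
t_res = M / Q_s = 2.93 / 0.0604167 = 48.4966 s
Convert to metres: D = 0.0854 m, h = 0.00778 m
ΔT_a = T_lim − T_in = 302.9 °C − 190.2 °C = 112.7 K
γ̇_max² = ΔT_a·ρ·cp / (η·t_res) = [112.7 × 1305 × 1844] / [2319 × 48.4966] = 2411.48 s⁻²
γ̇_max = √2411.48 = 49.1068 s⁻¹
N_max = γ̇_max·h / (π·D) = 49.1068 · 0.00778 / (π · 0.0854) = 1.42401 rev/s = 85.4407 rpm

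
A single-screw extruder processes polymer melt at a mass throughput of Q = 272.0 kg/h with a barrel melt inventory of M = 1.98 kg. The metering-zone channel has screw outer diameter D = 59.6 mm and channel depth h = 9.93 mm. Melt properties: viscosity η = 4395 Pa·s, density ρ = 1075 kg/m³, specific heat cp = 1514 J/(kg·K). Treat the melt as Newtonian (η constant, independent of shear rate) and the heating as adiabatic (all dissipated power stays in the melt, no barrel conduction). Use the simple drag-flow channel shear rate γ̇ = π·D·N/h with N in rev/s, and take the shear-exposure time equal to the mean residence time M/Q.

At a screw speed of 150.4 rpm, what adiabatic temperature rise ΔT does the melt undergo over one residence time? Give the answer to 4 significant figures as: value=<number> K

value=158.1 K

Q_s = Q / 3600 = 272.0 / 3600 = 0.0755556 kg/s
t_res = M / Q_s = 1.98 / 0.0755556 = 26.2059 s
D = 59.6 mm = 0.0596 m;  h = 9.93 mm = 0.00993 m;  N = 150.4 rpm / 60 = 2.50667 rev/s
Shear rate: γ̇ = πDN/h = π·0.0596·2.50667/0.00993 = 47.2654 s⁻¹
ΔT = η·γ̇²·t_res / (ρ·cp) = 4395 · (47.2654)² · 26.2059 / (1075 · 1514) = 158.092 K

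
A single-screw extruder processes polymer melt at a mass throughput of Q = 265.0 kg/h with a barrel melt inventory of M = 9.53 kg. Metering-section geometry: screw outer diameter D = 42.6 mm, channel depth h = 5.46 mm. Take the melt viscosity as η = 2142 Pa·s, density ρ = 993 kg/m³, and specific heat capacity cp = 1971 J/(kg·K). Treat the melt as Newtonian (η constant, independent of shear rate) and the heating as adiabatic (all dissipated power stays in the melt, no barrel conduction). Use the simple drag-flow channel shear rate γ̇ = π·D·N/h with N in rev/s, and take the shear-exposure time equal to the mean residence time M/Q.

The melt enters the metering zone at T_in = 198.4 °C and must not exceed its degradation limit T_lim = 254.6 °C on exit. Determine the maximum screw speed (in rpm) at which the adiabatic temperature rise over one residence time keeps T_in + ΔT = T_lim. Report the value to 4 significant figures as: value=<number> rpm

Convert throughput: Q = 265.0 kg/h = 265.0/3600 = 0.0736111 kg/s
Mean residence time: t_res = M/Q_s = 9.53 kg / 0.0736111 kg/s = 129.464 s
D = 42.6 mm = 0.0426 m;  h = 5.46 mm = 0.00546 m
Allowable rise: ΔT_a = T_lim − T_in = 254.6 − 198.4 = 56.2 K
γ̇_max² = ΔT_a·ρ·cp/(η·t_res) = 56.2·993·1971/(2142·129.464) = 396.646 s⁻²
Take the square root: γ̇_max = √(396.646) = 19.916 s⁻¹
N_max = γ̇_max h / (πD) = 19.916·0.00546/(π·0.0426) = 0.812521 rev/s → ×60 = 48.7513 rpm

value=48.75 rpm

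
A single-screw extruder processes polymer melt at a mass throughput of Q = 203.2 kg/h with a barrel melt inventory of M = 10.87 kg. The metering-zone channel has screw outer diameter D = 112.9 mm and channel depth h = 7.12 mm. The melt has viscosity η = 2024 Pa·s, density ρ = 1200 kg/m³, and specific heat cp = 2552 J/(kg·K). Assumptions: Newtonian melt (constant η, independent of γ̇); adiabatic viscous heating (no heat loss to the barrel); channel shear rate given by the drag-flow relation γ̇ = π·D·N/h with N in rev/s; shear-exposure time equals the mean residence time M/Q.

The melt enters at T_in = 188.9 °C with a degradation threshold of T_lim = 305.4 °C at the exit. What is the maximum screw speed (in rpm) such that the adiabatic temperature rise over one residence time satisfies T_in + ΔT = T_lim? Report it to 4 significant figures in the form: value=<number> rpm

value=36.44 rpm

Q_s = Q / 3600 = 203.2 / 3600 = 0.0564444 kg/s
Mean residence time: t_res = M/Q_s = 10.87 kg / 0.0564444 kg/s = 192.579 s
D = 112.9 mm = 0.1129 m;  h = 7.12 mm = 0.00712 m
Allowable rise: ΔT_a = T_lim − T_in = 305.4 − 188.9 = 116.5 K
γ̇_max² = ΔT_a·ρ·cp / (η·t_res) = [116.5 × 1200 × 2552] / [2024 × 192.579] = 915.312 s⁻²
Take the square root: γ̇_max = √(915.312) = 30.2541 s⁻¹
Solve γ̇ = πDN/h for N: N_max = γ̇_max·h/(π·D) = 30.2541 × 0.00712 / (π × 0.1129) = 0.607324 rev/s = 36.4395 rpm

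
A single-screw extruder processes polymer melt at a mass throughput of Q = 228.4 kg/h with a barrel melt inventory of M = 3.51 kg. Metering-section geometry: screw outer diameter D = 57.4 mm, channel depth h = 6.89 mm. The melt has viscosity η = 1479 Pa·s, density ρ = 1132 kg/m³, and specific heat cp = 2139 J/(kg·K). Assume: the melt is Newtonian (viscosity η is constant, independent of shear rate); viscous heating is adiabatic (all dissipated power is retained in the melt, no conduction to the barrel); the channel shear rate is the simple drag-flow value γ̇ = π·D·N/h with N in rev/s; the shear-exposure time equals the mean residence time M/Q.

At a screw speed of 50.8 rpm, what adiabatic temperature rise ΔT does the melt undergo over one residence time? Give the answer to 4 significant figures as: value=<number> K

Convert throughput: Q = 228.4 kg/h = 228.4/3600 = 0.0634444 kg/s
t_res = M / Q_s = 3.51 / 0.0634444 = 55.324 s
Geometry in metres: D = 57.4 mm → 0.0574 m, h = 6.89 mm → 0.00689 m; screw speed N = 50.8 rpm = 0.846667 rev/s
Shear rate: γ̇ = πDN/h = π·0.0574·0.846667/0.00689 = 22.1592 s⁻¹
ΔT = η·γ̇²·t_res / (ρ·cp) = 1479 · (22.1592)² · 55.324 / (1132 · 2139) = 16.5934 K

value=16.59 K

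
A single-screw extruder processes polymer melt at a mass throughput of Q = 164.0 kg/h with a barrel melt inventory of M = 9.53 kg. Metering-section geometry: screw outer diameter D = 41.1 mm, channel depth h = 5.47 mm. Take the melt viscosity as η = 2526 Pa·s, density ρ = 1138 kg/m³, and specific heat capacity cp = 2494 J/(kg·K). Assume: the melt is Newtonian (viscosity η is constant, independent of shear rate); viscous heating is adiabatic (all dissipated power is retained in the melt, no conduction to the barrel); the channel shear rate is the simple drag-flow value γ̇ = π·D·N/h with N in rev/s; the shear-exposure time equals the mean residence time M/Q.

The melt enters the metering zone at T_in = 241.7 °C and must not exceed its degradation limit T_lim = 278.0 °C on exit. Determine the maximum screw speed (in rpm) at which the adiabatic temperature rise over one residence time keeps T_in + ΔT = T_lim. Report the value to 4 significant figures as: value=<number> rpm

value=35.49 rpm

Convert throughput: Q = 164.0 kg/h = 164.0/3600 = 0.0455556 kg/s
t_res = M / Q_s = 9.53 ÷ 0.0455556 = 209.195 s
Convert to metres: D = 0.0411 m, h = 0.00547 m
ΔT_a = T_lim − T_in = 278.0 °C − 241.7 °C = 36.3 K
γ̇_max² = ΔT_a·ρ·cp / (η·t_res) = [36.3 × 1138 × 2494] / [2526 × 209.195] = 194.967 s⁻²
Take the square root: γ̇_max = √(194.967) = 13.963 s⁻¹
N_max = γ̇_max h / (πD) = 13.963·0.00547/(π·0.0411) = 0.591529 rev/s → ×60 = 35.4917 rpm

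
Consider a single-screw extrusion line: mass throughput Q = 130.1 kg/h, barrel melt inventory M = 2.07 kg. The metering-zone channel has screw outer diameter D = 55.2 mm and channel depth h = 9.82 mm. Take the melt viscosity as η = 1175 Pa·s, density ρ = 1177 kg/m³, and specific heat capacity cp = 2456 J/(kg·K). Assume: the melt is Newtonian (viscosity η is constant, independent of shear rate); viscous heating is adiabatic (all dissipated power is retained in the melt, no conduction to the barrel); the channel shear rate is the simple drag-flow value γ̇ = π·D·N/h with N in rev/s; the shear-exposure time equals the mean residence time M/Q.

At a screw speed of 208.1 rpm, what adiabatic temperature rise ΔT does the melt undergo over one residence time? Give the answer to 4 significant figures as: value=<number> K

Convert throughput: Q = 130.1 kg/h = 130.1/3600 = 0.0361389 kg/s
Mean residence time: t_res = M/Q_s = 2.07 kg / 0.0361389 kg/s = 57.279 s
Convert to SI: D = 0.0552 m, h = 0.00982 m, N = 208.1/60 = 3.46833 rev/s
γ̇ = π D N / h = (π)(0.0552)(3.46833) / 0.00982 = 61.2489 s⁻¹
ΔT = η·γ̇²·t_res/(ρ·cp) = [1175 × 61.2489² × 57.279] / [1177 × 2456] = 87.3424 K

value=87.34 K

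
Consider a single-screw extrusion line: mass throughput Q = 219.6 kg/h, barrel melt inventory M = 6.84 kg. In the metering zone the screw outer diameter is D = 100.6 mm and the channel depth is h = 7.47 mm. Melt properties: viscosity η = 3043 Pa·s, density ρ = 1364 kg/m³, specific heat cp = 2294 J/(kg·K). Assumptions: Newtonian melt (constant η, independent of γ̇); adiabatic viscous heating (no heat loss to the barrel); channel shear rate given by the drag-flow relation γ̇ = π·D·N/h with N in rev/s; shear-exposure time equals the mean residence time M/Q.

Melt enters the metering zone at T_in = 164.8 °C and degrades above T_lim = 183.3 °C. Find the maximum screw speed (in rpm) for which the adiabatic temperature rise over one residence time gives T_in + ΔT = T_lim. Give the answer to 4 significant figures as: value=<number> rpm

value=18.47 rpm

Throughput in SI: Q_s = 219.6 kg/h ÷ 3600 s/h = 0.061 kg/s
Mean residence time: t_res = M/Q_s = 6.84 kg / 0.061 kg/s = 112.131 s
D = 100.6 mm = 0.1006 m;  h = 7.47 mm = 0.00747 m
ΔT_a = T_lim − T_in = 183.3 − 164.8 = 18.5 K
Invert ΔT = ηγ̇²t_res/(ρcp) for γ̇: γ̇_max² = ΔT_a ρ cp / (η t_res) = 18.5·1364·2294 / (3043·112.131) = 169.649 s⁻²
γ̇_max = √169.649 = 13.0249 s⁻¹
N_max = γ̇_max·h / (π·D) = 13.0249 · 0.00747 / (π · 0.1006) = 0.307857 rev/s = 18.4714 rpm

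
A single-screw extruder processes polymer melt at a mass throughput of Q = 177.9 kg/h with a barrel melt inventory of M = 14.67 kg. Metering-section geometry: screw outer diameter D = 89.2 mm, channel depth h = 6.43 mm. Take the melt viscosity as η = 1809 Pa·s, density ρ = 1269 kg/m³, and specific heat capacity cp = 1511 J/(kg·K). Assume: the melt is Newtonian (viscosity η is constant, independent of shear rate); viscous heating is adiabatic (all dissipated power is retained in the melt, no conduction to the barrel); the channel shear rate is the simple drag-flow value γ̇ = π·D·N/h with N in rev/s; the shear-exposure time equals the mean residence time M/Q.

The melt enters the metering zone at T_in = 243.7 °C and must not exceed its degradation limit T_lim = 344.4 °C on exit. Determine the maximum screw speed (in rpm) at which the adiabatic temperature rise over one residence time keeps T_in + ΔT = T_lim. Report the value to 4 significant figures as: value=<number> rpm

value=26.11 rpm

Throughput in SI: Q_s = 177.9 kg/h ÷ 3600 s/h = 0.0494167 kg/s
t_res = M / Q_s = 14.67 / 0.0494167 = 296.863 s
Convert to metres: D = 0.0892 m, h = 0.00643 m
ΔT_a = T_lim − T_in = 344.4 °C − 243.7 °C = 100.7 K
Invert ΔT = ηγ̇²t_res/(ρcp) for γ̇: γ̇_max² = ΔT_a ρ cp / (η t_res) = 100.7·1269·1511 / (1809·296.863) = 359.551 s⁻²
γ̇_max = sqrt(359.551) = 18.9618 s⁻¹
Solve γ̇ = πDN/h for N: N_max = γ̇_max·h/(π·D) = 18.9618 × 0.00643 / (π × 0.0892) = 0.435087 rev/s = 26.1052 rpm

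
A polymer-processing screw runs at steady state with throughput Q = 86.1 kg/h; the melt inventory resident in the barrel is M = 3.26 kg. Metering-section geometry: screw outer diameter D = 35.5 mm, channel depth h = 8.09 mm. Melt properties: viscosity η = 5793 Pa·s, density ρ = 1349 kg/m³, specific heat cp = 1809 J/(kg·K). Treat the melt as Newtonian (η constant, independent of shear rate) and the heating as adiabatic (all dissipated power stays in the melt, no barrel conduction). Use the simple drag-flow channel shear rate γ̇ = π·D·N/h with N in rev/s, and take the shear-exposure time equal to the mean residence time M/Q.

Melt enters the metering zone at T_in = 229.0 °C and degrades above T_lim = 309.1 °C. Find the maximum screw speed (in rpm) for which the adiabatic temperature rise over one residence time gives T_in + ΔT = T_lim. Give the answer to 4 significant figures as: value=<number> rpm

Throughput in SI: Q_s = 86.1 kg/h ÷ 3600 s/h = 0.0239167 kg/s
t_res = M / Q_s = 3.26 / 0.0239167 = 136.307 s
D = 35.5 mm = 0.0355 m;  h = 8.09 mm = 0.00809 m
ΔT_a = T_lim − T_in = 309.1 °C − 229.0 °C = 80.1 K
Invert ΔT = ηγ̇²t_res/(ρcp) for γ̇: γ̇_max² = ΔT_a ρ cp / (η t_res) = 80.1·1349·1809 / (5793·136.307) = 247.55 s⁻²
γ̇_max = √247.55 = 15.7337 s⁻¹
N_max = γ̇_max·h / (π·D) = 15.7337 · 0.00809 / (π · 0.0355) = 1.1413 rev/s = 68.4783 rpm

value=68.48 rpm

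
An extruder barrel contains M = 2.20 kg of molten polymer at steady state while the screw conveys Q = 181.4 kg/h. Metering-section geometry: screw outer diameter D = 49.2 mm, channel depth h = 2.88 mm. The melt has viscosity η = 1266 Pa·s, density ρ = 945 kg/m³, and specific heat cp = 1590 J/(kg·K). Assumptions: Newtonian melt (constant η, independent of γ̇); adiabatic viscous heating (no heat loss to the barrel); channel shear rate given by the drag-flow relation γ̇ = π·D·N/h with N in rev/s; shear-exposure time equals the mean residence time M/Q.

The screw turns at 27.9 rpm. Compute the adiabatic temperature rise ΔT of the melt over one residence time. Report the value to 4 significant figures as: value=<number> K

Convert throughput: Q = 181.4 kg/h = 181.4/3600 = 0.0503889 kg/s
Mean residence time: t_res = M/Q_s = 2.20 kg / 0.0503889 kg/s = 43.6604 s
D = 49.2 mm = 0.0492 m;  h = 2.88 mm = 0.00288 m;  N = 27.9 rpm / 60 = 0.465 rev/s
γ̇ = π D N / h = (π)(0.0492)(0.465) / 0.00288 = 24.956 s⁻¹
Adiabatic rise: ΔT = η γ̇² t_res / (ρ cp) = 1266·(24.956)²·43.6604 / (945·1590) = 22.911 K

value=22.91 K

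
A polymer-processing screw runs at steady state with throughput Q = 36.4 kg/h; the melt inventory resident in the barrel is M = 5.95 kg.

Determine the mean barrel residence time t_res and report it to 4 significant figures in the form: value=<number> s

value=588.5 s

Throughput in SI: Q_s = 36.4 kg/h ÷ 3600 s/h = 0.0101111 kg/s
Mean residence time: t_res = M/Q_s = 5.95 kg / 0.0101111 kg/s = 588.462 s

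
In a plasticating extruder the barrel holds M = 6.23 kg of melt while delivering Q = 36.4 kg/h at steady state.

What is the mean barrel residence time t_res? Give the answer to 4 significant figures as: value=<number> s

Throughput in SI: Q_s = 36.4 kg/h ÷ 3600 s/h = 0.0101111 kg/s
Mean residence time: t_res = M/Q_s = 6.23 kg / 0.0101111 kg/s = 616.154 s

value=616.2 s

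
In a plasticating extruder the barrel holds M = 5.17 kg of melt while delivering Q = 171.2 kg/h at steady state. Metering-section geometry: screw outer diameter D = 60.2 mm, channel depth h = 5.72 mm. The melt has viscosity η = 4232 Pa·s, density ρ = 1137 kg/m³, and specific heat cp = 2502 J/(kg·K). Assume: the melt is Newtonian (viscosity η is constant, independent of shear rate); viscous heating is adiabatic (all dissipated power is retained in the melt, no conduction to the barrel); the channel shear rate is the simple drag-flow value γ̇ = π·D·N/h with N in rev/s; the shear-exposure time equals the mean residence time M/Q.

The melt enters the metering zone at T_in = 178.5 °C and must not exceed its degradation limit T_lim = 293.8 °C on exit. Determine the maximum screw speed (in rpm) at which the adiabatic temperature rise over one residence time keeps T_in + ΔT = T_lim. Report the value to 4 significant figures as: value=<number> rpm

Throughput in SI: Q_s = 171.2 kg/h ÷ 3600 s/h = 0.0475556 kg/s
Mean residence time: t_res = M/Q_s = 5.17 kg / 0.0475556 kg/s = 108.715 s
Convert to metres: D = 0.0602 m, h = 0.00572 m
Allowable rise: ΔT_a = T_lim − T_in = 293.8 − 178.5 = 115.3 K
γ̇_max² = ΔT_a·ρ·cp / (η·t_res) = [115.3 × 1137 × 2502] / [4232 × 108.715] = 712.922 s⁻²
γ̇_max = sqrt(712.922) = 26.7006 s⁻¹
Solve γ̇ = πDN/h for N: N_max = γ̇_max·h/(π·D) = 26.7006 × 0.00572 / (π × 0.0602) = 0.807552 rev/s = 48.4531 rpm

value=48.45 rpm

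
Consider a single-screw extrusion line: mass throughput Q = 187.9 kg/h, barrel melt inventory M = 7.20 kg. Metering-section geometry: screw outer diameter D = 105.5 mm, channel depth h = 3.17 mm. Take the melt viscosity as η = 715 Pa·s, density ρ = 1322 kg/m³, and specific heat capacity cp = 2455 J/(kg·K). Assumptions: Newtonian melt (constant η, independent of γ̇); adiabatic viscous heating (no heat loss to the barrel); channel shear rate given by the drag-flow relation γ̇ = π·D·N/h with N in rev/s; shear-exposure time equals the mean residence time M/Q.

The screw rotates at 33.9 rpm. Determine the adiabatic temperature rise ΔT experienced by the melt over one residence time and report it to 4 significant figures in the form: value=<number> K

Convert throughput: Q = 187.9 kg/h = 187.9/3600 = 0.0521944 kg/s
t_res = M / Q_s = 7.20 / 0.0521944 = 137.946 s
Convert to SI: D = 0.1055 m, h = 0.00317 m, N = 33.9/60 = 0.565 rev/s
γ̇ = π D N / h = (π)(0.1055)(0.565) / 0.00317 = 59.0733 s⁻¹
ΔT = η·γ̇²·t_res/(ρ·cp) = [715 × 59.0733² × 137.946] / [1322 × 2455] = 106.051 K

value=106.1 K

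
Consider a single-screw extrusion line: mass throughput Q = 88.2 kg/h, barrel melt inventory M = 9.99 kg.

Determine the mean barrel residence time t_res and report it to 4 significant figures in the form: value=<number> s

Convert throughput: Q = 88.2 kg/h = 88.2/3600 = 0.0245 kg/s
t_res = M / Q_s = 9.99 / 0.0245 = 407.755 s

value=407.8 s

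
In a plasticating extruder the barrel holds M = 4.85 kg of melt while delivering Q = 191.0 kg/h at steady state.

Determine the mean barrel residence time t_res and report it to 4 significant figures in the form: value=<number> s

Q_s = Q / 3600 = 191.0 / 3600 = 0.0530556 kg/s
t_res = M / Q_s = 4.85 / 0.0530556 = 91.4136 s

value=91.41 s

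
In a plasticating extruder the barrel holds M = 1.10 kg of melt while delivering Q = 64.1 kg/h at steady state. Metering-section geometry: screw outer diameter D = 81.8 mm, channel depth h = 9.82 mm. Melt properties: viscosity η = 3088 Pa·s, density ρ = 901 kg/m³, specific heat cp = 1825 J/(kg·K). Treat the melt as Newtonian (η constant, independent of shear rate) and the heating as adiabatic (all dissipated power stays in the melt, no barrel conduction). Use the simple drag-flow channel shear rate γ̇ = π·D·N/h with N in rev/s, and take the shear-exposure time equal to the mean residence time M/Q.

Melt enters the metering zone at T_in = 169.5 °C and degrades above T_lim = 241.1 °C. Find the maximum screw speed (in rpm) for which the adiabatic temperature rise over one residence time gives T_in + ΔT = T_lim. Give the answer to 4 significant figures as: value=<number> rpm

Convert throughput: Q = 64.1 kg/h = 64.1/3600 = 0.0178056 kg/s
Mean residence time: t_res = M/Q_s = 1.10 kg / 0.0178056 kg/s = 61.7785 s
Convert to metres: D = 0.0818 m, h = 0.00982 m
ΔT_a = T_lim − T_in = 241.1 − 169.5 = 71.6 K
γ̇_max² = ΔT_a·ρ·cp/(η·t_res) = 71.6·901·1825/(3088·61.7785) = 617.144 s⁻²
Take the square root: γ̇_max = √(617.144) = 24.8424 s⁻¹
Solve γ̇ = πDN/h for N: N_max = γ̇_max·h/(π·D) = 24.8424 × 0.00982 / (π × 0.0818) = 0.949296 rev/s = 56.9577 rpm

value=56.96 rpm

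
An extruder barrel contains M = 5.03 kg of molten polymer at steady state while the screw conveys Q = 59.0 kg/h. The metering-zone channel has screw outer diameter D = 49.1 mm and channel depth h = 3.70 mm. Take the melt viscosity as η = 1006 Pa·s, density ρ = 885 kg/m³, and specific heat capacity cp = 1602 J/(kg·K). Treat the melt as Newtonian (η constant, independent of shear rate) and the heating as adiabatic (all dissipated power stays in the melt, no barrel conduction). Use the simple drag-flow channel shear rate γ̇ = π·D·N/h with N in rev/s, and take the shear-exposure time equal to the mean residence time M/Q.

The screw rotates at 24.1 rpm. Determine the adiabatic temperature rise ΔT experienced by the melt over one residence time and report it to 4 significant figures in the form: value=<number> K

Convert throughput: Q = 59.0 kg/h = 59.0/3600 = 0.0163889 kg/s
Mean residence time: t_res = M/Q_s = 5.03 kg / 0.0163889 kg/s = 306.915 s
Convert to SI: D = 0.0491 m, h = 0.0037 m, N = 24.1/60 = 0.401667 rev/s
Shear rate: γ̇ = πDN/h = π·0.0491·0.401667/0.0037 = 16.7454 s⁻¹
ΔT = η·γ̇²·t_res / (ρ·cp) = 1006 · (16.7454)² · 306.915 / (885 · 1602) = 61.0663 K

value=61.07 K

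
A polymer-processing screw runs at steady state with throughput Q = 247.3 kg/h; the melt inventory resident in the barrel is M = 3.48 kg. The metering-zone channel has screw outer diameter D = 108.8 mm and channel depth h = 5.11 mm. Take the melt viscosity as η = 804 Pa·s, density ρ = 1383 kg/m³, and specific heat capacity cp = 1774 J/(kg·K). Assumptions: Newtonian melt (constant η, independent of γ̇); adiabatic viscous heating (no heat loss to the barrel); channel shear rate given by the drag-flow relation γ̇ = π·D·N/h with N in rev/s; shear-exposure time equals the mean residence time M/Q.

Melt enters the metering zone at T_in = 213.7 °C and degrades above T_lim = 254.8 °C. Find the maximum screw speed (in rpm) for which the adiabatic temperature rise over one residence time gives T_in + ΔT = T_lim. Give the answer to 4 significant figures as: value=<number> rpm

Throughput in SI: Q_s = 247.3 kg/h ÷ 3600 s/h = 0.0686944 kg/s
t_res = M / Q_s = 3.48 ÷ 0.0686944 = 50.6591 s
Geometry in SI: D = 108.8 mm → 0.1088 m, h = 5.11 mm → 0.00511 m
ΔT_a = T_lim − T_in = 254.8 °C − 213.7 °C = 41.1 K
γ̇_max² = ΔT_a·ρ·cp/(η·t_res) = 41.1·1383·1774/(804·50.6591) = 2475.73 s⁻²
Take the square root: γ̇_max = √(2475.73) = 49.7567 s⁻¹
Solve γ̇ = πDN/h for N: N_max = γ̇_max·h/(π·D) = 49.7567 × 0.00511 / (π × 0.1088) = 0.743865 rev/s = 44.6319 rpm

value=44.63 rpm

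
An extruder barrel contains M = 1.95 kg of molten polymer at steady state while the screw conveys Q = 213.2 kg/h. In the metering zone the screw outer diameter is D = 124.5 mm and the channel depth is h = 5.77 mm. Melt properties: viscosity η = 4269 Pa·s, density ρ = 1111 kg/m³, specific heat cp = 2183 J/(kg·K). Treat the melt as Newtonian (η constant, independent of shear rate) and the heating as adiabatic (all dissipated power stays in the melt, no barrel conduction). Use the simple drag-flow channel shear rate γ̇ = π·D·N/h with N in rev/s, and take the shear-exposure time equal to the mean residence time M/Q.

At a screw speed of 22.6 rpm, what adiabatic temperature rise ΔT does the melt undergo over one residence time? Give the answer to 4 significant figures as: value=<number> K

value=37.78 K

Convert throughput: Q = 213.2 kg/h = 213.2/3600 = 0.0592222 kg/s
t_res = M / Q_s = 1.95 ÷ 0.0592222 = 32.9268 s
Convert to SI: D = 0.1245 m, h = 0.00577 m, N = 22.6/60 = 0.376667 rev/s
γ̇ = π D N / h = (π)(0.1245)(0.376667) / 0.00577 = 25.5329 s⁻¹
Adiabatic rise: ΔT = η γ̇² t_res / (ρ cp) = 4269·(25.5329)²·32.9268 / (1111·2183) = 37.7841 K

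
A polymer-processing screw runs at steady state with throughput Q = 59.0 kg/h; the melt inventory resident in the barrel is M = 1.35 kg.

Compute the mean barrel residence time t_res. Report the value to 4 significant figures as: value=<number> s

Q_s = Q / 3600 = 59.0 / 3600 = 0.0163889 kg/s
t_res = M / Q_s = 1.35 / 0.0163889 = 82.3729 s

value=82.37 s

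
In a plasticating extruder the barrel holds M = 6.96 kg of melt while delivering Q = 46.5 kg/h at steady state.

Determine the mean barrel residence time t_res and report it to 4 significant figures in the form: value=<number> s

Q_s = Q / 3600 = 46.5 / 3600 = 0.0129167 kg/s
t_res = M / Q_s = 6.96 / 0.0129167 = 538.839 s

value=538.8 s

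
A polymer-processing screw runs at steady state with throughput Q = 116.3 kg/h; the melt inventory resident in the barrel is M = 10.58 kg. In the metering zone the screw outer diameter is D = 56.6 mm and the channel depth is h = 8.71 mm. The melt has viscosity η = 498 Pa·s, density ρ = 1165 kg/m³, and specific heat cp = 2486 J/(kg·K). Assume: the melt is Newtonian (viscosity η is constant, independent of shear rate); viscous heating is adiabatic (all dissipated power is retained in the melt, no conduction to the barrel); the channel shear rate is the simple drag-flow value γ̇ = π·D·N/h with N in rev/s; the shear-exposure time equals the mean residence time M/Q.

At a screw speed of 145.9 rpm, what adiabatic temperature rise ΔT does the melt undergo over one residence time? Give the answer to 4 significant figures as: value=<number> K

value=138.8 K

Q_s = Q / 3600 = 116.3 / 3600 = 0.0323056 kg/s
Mean residence time: t_res = M/Q_s = 10.58 kg / 0.0323056 kg/s = 327.498 s
D = 56.6 mm = 0.0566 m;  h = 8.71 mm = 0.00871 m;  N = 145.9 rpm / 60 = 2.43167 rev/s
γ̇ = π·D·N / h = π · 0.0566 · 2.43167 / 0.00871 = 49.6423 s⁻¹
ΔT = η·γ̇²·t_res/(ρ·cp) = [498 × 49.6423² × 327.498] / [1165 × 2486] = 138.776 K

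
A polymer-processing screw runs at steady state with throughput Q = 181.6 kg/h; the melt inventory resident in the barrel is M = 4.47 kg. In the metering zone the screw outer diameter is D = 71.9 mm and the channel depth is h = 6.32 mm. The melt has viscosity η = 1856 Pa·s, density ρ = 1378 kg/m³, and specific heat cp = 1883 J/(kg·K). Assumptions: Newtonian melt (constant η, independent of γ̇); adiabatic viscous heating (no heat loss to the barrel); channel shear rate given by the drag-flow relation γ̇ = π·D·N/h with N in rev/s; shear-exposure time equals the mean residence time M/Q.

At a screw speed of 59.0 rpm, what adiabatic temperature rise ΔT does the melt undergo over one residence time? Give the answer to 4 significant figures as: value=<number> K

value=78.29 K

Q_s = Q / 3600 = 181.6 / 3600 = 0.0504444 kg/s
t_res = M / Q_s = 4.47 ÷ 0.0504444 = 88.6123 s
Convert to SI: D = 0.0719 m, h = 0.00632 m, N = 59.0/60 = 0.983333 rev/s
γ̇ = π D N / h = (π)(0.0719)(0.983333) / 0.00632 = 35.1449 s⁻¹
ΔT = η·γ̇²·t_res / (ρ·cp) = 1856 · (35.1449)² · 88.6123 / (1378 · 1883) = 78.2884 K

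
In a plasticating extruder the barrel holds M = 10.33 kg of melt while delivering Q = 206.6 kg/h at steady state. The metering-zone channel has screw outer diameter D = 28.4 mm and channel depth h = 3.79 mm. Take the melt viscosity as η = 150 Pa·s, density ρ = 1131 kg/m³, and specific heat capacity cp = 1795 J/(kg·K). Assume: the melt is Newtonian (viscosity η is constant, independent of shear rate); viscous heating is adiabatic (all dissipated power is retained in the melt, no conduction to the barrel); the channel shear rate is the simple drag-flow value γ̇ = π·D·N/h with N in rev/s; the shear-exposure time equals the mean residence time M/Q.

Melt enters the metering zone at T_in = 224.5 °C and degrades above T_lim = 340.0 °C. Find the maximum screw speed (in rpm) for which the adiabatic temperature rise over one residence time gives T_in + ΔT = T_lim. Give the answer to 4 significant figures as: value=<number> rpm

value=237.5 rpm

Convert throughput: Q = 206.6 kg/h = 206.6/3600 = 0.0573889 kg/s
t_res = M / Q_s = 10.33 / 0.0573889 = 180 s
Geometry in SI: D = 28.4 mm → 0.0284 m, h = 3.79 mm → 0.00379 m
ΔT_a = T_lim − T_in = 340.0 − 224.5 = 115.5 K
γ̇_max² = ΔT_a·ρ·cp/(η·t_res) = 115.5·1131·1795/(150·180) = 8684.51 s⁻²
γ̇_max = sqrt(8684.51) = 93.1907 s⁻¹
Solve γ̇ = πDN/h for N: N_max = γ̇_max·h/(π·D) = 93.1907 × 0.00379 / (π × 0.0284) = 3.95862 rev/s = 237.517 rpm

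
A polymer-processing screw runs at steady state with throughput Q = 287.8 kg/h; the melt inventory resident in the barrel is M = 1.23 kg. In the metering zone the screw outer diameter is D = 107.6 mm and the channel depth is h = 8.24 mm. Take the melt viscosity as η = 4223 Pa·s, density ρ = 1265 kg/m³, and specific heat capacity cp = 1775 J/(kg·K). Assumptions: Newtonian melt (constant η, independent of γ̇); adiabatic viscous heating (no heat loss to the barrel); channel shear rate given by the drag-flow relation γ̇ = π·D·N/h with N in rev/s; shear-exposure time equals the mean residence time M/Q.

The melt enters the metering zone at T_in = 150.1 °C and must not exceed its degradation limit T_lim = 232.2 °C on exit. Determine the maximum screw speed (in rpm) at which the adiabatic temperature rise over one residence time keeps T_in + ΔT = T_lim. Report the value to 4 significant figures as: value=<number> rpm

value=77.90 rpm

Throughput in SI: Q_s = 287.8 kg/h ÷ 3600 s/h = 0.0799444 kg/s
Mean residence time: t_res = M/Q_s = 1.23 kg / 0.0799444 kg/s = 15.3857 s
Convert to metres: D = 0.1076 m, h = 0.00824 m
ΔT_a = T_lim − T_in = 232.2 − 150.1 = 82.1 K
γ̇_max² = ΔT_a·ρ·cp/(η·t_res) = 82.1·1265·1775/(4223·15.3857) = 2837.23 s⁻²
γ̇_max = sqrt(2837.23) = 53.2656 s⁻¹
N_max = γ̇_max h / (πD) = 53.2656·0.00824/(π·0.1076) = 1.29841 rev/s → ×60 = 77.9047 rpm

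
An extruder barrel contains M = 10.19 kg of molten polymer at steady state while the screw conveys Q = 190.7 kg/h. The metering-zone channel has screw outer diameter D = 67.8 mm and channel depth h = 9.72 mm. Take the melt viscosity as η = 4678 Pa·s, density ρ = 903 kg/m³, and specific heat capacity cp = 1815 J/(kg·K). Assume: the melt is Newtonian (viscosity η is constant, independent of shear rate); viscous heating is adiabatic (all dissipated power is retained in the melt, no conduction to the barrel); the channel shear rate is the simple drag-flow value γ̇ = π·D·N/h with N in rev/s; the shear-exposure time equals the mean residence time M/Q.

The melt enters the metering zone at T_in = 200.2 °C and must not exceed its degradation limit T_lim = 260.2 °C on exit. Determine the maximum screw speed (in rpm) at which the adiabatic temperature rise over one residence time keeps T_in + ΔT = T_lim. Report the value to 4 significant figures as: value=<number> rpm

Throughput in SI: Q_s = 190.7 kg/h ÷ 3600 s/h = 0.0529722 kg/s
t_res = M / Q_s = 10.19 ÷ 0.0529722 = 192.365 s
Convert to metres: D = 0.0678 m, h = 0.00972 m
ΔT_a = T_lim − T_in = 260.2 °C − 200.2 °C = 60 K
γ̇_max² = ΔT_a·ρ·cp / (η·t_res) = [60 × 903 × 1815] / [4678 × 192.365] = 109.277 s⁻²
γ̇_max = sqrt(109.277) = 10.4536 s⁻¹
N_max = γ̇_max·h / (π·D) = 10.4536 · 0.00972 / (π · 0.0678) = 0.477036 rev/s = 28.6222 rpm

value=28.62 rpm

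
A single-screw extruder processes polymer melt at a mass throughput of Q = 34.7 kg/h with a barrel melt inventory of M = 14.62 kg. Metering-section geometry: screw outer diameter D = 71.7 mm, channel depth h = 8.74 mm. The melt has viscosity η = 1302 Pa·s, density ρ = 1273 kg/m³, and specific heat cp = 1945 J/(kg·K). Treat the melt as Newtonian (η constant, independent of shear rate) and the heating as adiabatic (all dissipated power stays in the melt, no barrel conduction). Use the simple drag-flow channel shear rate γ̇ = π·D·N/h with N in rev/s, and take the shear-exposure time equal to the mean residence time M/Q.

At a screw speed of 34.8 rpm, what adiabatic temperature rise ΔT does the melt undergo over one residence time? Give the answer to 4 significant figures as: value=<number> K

value=178.2 K

Q_s = Q / 3600 = 34.7 / 3600 = 0.00963889 kg/s
t_res = M / Q_s = 14.62 / 0.00963889 = 1516.77 s
Convert to SI: D = 0.0717 m, h = 0.00874 m, N = 34.8/60 = 0.58 rev/s
Shear rate: γ̇ = πDN/h = π·0.0717·0.58/0.00874 = 14.9481 s⁻¹
ΔT = η·γ̇²·t_res/(ρ·cp) = [1302 × 14.9481² × 1516.77] / [1273 × 1945] = 178.219 K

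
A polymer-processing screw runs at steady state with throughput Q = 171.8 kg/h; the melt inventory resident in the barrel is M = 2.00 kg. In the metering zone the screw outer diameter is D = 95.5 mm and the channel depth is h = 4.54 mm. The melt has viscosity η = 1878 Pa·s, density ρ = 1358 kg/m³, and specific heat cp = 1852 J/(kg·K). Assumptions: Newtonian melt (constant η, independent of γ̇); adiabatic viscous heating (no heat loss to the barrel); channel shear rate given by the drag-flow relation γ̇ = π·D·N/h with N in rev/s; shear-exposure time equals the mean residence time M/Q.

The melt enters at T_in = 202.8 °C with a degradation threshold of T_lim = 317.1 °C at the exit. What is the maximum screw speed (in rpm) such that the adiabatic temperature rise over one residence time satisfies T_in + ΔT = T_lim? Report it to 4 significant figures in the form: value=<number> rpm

value=54.87 rpm

Convert throughput: Q = 171.8 kg/h = 171.8/3600 = 0.0477222 kg/s
t_res = M / Q_s = 2.00 / 0.0477222 = 41.9092 s
D = 95.5 mm = 0.0955 m;  h = 4.54 mm = 0.00454 m
ΔT_a = T_lim − T_in = 317.1 °C − 202.8 °C = 114.3 K
Invert ΔT = ηγ̇²t_res/(ρcp) for γ̇: γ̇_max² = ΔT_a ρ cp / (η t_res) = 114.3·1358·1852 / (1878·41.9092) = 3652.43 s⁻²
γ̇_max = sqrt(3652.43) = 60.4353 s⁻¹
N_max = γ̇_max·h / (π·D) = 60.4353 · 0.00454 / (π · 0.0955) = 0.914521 rev/s = 54.8713 rpm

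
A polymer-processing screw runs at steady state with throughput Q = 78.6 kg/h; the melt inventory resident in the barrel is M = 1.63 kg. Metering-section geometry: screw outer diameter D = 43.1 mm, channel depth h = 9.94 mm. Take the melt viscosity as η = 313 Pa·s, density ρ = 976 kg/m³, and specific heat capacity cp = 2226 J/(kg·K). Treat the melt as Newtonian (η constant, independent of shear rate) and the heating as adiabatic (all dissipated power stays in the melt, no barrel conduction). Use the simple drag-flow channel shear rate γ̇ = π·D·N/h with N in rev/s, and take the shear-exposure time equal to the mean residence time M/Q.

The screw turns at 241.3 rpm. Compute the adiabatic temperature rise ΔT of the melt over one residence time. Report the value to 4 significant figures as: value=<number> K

Convert throughput: Q = 78.6 kg/h = 78.6/3600 = 0.0218333 kg/s
Mean residence time: t_res = M/Q_s = 1.63 kg / 0.0218333 kg/s = 74.6565 s
D = 43.1 mm = 0.0431 m;  h = 9.94 mm = 0.00994 m;  N = 241.3 rpm / 60 = 4.02167 rev/s
Shear rate: γ̇ = πDN/h = π·0.0431·4.02167/0.00994 = 54.7831 s⁻¹
ΔT = η·γ̇²·t_res/(ρ·cp) = [313 × 54.7831² × 74.6565] / [976 × 2226] = 32.2798 K

value=32.28 K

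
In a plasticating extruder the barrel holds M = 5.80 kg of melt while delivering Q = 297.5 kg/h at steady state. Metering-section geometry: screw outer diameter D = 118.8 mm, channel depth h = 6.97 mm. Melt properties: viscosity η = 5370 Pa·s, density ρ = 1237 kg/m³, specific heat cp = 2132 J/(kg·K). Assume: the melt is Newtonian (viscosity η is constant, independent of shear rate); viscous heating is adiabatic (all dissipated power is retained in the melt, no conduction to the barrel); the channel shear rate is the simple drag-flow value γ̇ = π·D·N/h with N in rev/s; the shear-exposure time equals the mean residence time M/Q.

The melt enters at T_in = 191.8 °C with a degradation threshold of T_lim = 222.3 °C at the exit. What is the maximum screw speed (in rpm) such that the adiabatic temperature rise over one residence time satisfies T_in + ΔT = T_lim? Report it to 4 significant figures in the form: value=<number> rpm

value=16.37 rpm

Throughput in SI: Q_s = 297.5 kg/h ÷ 3600 s/h = 0.0826389 kg/s
t_res = M / Q_s = 5.80 / 0.0826389 = 70.1849 s
D = 118.8 mm = 0.1188 m;  h = 6.97 mm = 0.00697 m
ΔT_a = T_lim − T_in = 222.3 °C − 191.8 °C = 30.5 K
Invert ΔT = ηγ̇²t_res/(ρcp) for γ̇: γ̇_max² = ΔT_a ρ cp / (η t_res) = 30.5·1237·2132 / (5370·70.1849) = 213.422 s⁻²
γ̇_max = sqrt(213.422) = 14.609 s⁻¹
N_max = γ̇_max h / (πD) = 14.609·0.00697/(π·0.1188) = 0.272826 rev/s → ×60 = 16.3696 rpm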